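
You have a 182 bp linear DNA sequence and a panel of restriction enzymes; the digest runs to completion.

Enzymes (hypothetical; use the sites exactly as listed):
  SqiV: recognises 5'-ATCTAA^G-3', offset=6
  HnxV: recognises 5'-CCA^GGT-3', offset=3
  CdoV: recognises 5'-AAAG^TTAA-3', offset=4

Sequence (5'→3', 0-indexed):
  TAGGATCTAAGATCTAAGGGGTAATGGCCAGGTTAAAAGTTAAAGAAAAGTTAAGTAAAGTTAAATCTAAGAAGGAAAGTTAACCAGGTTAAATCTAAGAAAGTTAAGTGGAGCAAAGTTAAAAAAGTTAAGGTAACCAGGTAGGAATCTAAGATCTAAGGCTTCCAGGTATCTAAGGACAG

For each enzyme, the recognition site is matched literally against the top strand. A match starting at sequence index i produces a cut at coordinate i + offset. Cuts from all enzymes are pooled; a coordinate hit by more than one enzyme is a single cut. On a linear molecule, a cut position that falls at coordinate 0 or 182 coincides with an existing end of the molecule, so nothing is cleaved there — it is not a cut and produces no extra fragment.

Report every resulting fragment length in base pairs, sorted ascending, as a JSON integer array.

[5,6,7,7,7,8,9,9,9,9,10,10,10,11,12,12,13,13,15]

Per-enzyme occurrences:
  SqiV (ATCTAAG, off=6): starts [4, 11, 64, 92, 146, 153, 170] → cuts [10, 17, 70, 98, 152, 159, 176]
  HnxV (CCAGGT, off=3): starts [27, 83, 136, 164] → cuts [30, 86, 139, 167]
  CdoV (AAAGTTAA, off=4): starts [35, 46, 56, 75, 99, 114, 123] → cuts [39, 50, 60, 79, 103, 118, 127]

Pooled cuts: [10, 17, 30, 39, 50, 60, 70, 79, 86, 98, 103, 118, 127, 139, 152, 159, 167, 176]

Fragment lengths:
  [0,10): 10 bp
  [10,17): 7 bp
  [17,30): 13 bp
  [30,39): 9 bp
  [39,50): 11 bp
  [50,60): 10 bp
  [60,70): 10 bp
  [70,79): 9 bp
  [79,86): 7 bp
  [86,98): 12 bp
  [98,103): 5 bp
  [103,118): 15 bp
  [118,127): 9 bp
  [127,139): 12 bp
  [139,152): 13 bp
  [152,159): 7 bp
  [159,167): 8 bp
  [167,176): 9 bp
  [176,182): 6 bp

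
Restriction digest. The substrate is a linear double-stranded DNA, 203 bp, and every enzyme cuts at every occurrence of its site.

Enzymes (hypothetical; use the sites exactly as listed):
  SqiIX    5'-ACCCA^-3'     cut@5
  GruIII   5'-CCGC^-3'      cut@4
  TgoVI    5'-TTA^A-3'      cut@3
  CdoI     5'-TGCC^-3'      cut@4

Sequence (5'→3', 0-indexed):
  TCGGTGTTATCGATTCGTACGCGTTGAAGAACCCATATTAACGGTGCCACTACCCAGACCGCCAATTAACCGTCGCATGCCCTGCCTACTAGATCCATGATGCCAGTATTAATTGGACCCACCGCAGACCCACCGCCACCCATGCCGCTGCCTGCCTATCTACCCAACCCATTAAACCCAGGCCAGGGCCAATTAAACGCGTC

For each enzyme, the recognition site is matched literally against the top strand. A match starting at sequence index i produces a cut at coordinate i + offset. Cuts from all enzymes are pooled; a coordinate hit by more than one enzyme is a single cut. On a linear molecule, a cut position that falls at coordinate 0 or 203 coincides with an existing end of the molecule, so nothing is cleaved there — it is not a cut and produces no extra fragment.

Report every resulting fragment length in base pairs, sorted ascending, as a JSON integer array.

Scan for sites:
  SqiIX ACCCA/5: at [30, 51, 116, 127, 137, 161, 166, 175] ⇒ [35, 56, 121, 132, 142, 166, 171, 180]
  GruIII CCGC/4: at [58, 121, 132, 144] ⇒ [62, 125, 136, 148]
  TgoVI TTAA/3: at [37, 65, 108, 171, 192] ⇒ [40, 68, 111, 174, 195]
  CdoI TGCC/4: at [44, 77, 82, 100, 142, 148, 152] ⇒ [48, 81, 86, 104, 146, 152, 156]

Pooled cuts: [35, 40, 48, 56, 62, 68, 81, 86, 104, 111, 121, 125, 132, 136, 142, 146, 148, 152, 156, 166, 171, 174, 180, 195]

Fragments:
  [0,35): 35 bp
  [35,40): 5 bp
  [40,48): 8 bp
  [48,56): 8 bp
  [56,62): 6 bp
  [62,68): 6 bp
  [68,81): 13 bp
  [81,86): 5 bp
  [86,104): 18 bp
  [104,111): 7 bp
  [111,121): 10 bp
  [121,125): 4 bp
  [125,132): 7 bp
  [132,136): 4 bp
  [136,142): 6 bp
  [142,146): 4 bp
  [146,148): 2 bp
  [148,152): 4 bp
  [152,156): 4 bp
  [156,166): 10 bp
  [166,171): 5 bp
  [171,174): 3 bp
  [174,180): 6 bp
  [180,195): 15 bp
  [195,203): 8 bp

[2,3,4,4,4,4,4,5,5,5,6,6,6,6,7,7,8,8,8,10,10,13,15,18,35]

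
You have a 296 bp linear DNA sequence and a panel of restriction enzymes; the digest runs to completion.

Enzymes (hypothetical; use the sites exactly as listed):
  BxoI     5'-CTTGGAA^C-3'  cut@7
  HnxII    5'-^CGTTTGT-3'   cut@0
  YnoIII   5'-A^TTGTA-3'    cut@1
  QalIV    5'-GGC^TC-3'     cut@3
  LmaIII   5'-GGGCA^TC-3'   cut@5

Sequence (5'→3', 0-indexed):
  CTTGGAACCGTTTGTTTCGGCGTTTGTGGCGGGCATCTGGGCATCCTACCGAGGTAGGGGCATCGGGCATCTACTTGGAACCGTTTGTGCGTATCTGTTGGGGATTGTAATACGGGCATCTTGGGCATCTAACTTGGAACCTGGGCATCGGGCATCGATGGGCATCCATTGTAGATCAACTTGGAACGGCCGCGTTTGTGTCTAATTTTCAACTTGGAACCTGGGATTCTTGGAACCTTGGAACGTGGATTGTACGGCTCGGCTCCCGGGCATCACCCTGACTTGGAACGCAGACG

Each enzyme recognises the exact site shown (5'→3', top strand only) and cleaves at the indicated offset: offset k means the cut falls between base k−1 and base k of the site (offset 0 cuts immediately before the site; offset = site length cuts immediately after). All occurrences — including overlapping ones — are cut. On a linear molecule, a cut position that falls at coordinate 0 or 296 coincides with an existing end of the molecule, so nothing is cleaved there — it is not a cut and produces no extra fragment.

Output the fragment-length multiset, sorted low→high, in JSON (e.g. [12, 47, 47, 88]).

Scan for sites:
  BxoI (CTTGGAAC, off=7): starts [0, 73, 132, 179, 212, 228, 236, 281] → cuts [7, 80, 139, 186, 219, 235, 243, 288]
  HnxII (CGTTTGT, off=0): starts [8, 20, 81, 192] → cuts [8, 20, 81, 192]
  YnoIII (ATTGTA, off=1): starts [103, 167, 248] → cuts [104, 168, 249]
  QalIV (GGCTC, off=3): starts [255, 260] → cuts [258, 263]
  LmaIII (GGGCATC, off=5): starts [30, 38, 57, 64, 113, 122, 142, 149, 159, 267] → cuts [35, 43, 62, 69, 118, 127, 147, 154, 164, 272]

Pooled cuts: [7, 8, 20, 35, 43, 62, 69, 80, 81, 104, 118, 127, 139, 147, 154, 164, 168, 186, 192, 219, 235, 243, 249, 258, 263, 272, 288]

Fragments:
  [0,7): 7 bp
  [7,8): 1 bp
  [8,20): 12 bp
  [20,35): 15 bp
  [35,43): 8 bp
  [43,62): 19 bp
  [62,69): 7 bp
  [69,80): 11 bp
  [80,81): 1 bp
  [81,104): 23 bp
  [104,118): 14 bp
  [118,127): 9 bp
  [127,139): 12 bp
  [139,147): 8 bp
  [147,154): 7 bp
  [154,164): 10 bp
  [164,168): 4 bp
  [168,186): 18 bp
  [186,192): 6 bp
  [192,219): 27 bp
  [219,235): 16 bp
  [235,243): 8 bp
  [243,249): 6 bp
  [249,258): 9 bp
  [258,263): 5 bp
  [263,272): 9 bp
  [272,288): 16 bp
  [288,296): 8 bp

[1,1,4,5,6,6,7,7,7,8,8,8,8,9,9,9,10,11,12,12,14,15,16,16,18,19,23,27]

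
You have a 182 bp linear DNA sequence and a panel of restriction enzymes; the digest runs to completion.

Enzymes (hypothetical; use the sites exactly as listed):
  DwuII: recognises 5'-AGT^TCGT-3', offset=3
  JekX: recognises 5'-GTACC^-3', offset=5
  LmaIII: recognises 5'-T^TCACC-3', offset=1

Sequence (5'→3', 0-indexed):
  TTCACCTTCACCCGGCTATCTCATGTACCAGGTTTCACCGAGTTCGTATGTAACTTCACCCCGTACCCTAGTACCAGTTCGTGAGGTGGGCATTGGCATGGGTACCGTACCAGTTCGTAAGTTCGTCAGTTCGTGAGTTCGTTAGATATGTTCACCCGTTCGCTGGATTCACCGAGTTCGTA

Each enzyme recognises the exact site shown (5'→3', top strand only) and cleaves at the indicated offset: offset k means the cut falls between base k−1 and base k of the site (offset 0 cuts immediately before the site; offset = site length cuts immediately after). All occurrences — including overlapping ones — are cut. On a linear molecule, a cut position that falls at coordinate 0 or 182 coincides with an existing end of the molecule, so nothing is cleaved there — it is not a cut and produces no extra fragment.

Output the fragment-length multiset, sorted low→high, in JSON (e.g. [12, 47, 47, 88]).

[1,3,3,5,5,5,6,8,8,8,8,9,9,12,12,13,17,22,28]

Site scan:
  DwuII AGTTCGT/3: at [40, 75, 111, 119, 127, 135, 174] ⇒ [43, 78, 114, 122, 130, 138, 177]
  JekX GTACC/5: at [24, 62, 70, 101, 106] ⇒ [29, 67, 75, 106, 111]
  LmaIII TTCACC/1: at [0, 6, 33, 54, 150, 167] ⇒ [1, 7, 34, 55, 151, 168]

Pooled cuts: [1, 7, 29, 34, 43, 55, 67, 75, 78, 106, 111, 114, 122, 130, 138, 151, 168, 177]

Fragment lengths:
  [0,1): 1 bp
  [1,7): 6 bp
  [7,29): 22 bp
  [29,34): 5 bp
  [34,43): 9 bp
  [43,55): 12 bp
  [55,67): 12 bp
  [67,75): 8 bp
  [75,78): 3 bp
  [78,106): 28 bp
  [106,111): 5 bp
  [111,114): 3 bp
  [114,122): 8 bp
  [122,130): 8 bp
  [130,138): 8 bp
  [138,151): 13 bp
  [151,168): 17 bp
  [168,177): 9 bp
  [177,182): 5 bp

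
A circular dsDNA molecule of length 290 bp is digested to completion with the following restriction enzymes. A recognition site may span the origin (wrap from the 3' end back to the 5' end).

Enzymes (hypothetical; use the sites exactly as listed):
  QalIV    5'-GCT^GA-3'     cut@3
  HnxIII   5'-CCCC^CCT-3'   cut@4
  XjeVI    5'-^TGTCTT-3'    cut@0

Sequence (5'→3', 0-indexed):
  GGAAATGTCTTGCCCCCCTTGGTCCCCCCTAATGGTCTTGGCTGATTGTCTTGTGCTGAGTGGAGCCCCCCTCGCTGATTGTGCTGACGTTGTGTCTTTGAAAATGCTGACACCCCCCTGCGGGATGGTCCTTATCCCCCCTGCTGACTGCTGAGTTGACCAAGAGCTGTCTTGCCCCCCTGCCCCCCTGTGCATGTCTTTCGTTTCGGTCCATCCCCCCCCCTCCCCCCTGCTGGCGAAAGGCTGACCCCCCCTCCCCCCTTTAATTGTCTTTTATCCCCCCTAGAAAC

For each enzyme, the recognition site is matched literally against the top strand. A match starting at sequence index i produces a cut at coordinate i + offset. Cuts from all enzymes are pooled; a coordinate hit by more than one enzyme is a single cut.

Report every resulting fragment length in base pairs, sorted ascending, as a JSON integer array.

[3,6,7,7,7,7,7,7,8,8,8,8,9,11,11,11,11,12,14,14,15,16,16,17,23,27]

Per-enzyme occurrences:
  QalIV GCTGA/3: at [40, 54, 73, 82, 105, 142, 149, 242] ⇒ [43, 57, 76, 85, 108, 145, 152, 245]
  HnxIII CCCCCCT/4: at [12, 23, 65, 112, 135, 174, 182, 217, 224, 248, 255, 277] ⇒ [16, 27, 69, 116, 139, 178, 186, 221, 228, 252, 259, 281]
  XjeVI TGTCTT/0: at [5, 46, 92, 167, 194, 267] ⇒ [5, 46, 92, 167, 194, 267]

All cut coordinates (distinct, sorted): [5, 16, 27, 43, 46, 57, 69, 76, 85, 92, 108, 116, 139, 145, 152, 167, 178, 186, 194, 221, 228, 245, 252, 259, 267, 281]

Fragment lengths:
  5→16: 11 bp
  16→27: 11 bp
  27→43: 16 bp
  43→46: 3 bp
  46→57: 11 bp
  57→69: 12 bp
  69→76: 7 bp
  76→85: 9 bp
  85→92: 7 bp
  92→108: 16 bp
  108→116: 8 bp
  116→139: 23 bp
  139→145: 6 bp
  145→152: 7 bp
  152→167: 15 bp
  167→178: 11 bp
  178→186: 8 bp
  186→194: 8 bp
  194→221: 27 bp
  221→228: 7 bp
  228→245: 17 bp
  245→252: 7 bp
  252→259: 7 bp
  259→267: 8 bp
  267→281: 14 bp
  281→5 (wrap): 290-281+5 = 14 bp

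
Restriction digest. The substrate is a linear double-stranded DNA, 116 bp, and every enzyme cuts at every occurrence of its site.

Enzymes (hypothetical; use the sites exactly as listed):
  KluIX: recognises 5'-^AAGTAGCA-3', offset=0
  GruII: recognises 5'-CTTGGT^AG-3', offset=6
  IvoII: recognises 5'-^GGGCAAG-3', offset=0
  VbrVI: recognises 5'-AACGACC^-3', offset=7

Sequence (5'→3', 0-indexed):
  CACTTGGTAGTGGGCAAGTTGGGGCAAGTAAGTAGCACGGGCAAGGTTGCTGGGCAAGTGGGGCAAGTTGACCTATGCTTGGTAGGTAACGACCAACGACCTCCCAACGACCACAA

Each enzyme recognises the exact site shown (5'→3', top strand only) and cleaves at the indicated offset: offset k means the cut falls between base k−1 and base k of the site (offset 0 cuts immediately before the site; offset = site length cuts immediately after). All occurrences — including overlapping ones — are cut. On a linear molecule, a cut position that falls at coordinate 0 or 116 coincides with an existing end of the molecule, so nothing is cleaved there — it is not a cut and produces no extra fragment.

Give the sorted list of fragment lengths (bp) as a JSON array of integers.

Site scan:
  KluIX (AAGTAGCA, off=0): starts [29] → cuts [29]
  GruII (CTTGGTAG, off=6): starts [2, 77] → cuts [8, 83]
  IvoII (GGGCAAG, off=0): starts [11, 21, 38, 51, 60] → cuts [11, 21, 38, 51, 60]
  VbrVI (AACGACC, off=7): starts [87, 94, 105] → cuts [94, 101, 112]

Pooled cuts: [8, 11, 21, 29, 38, 51, 60, 83, 94, 101, 112]

Fragment lengths:
  [0,8): 8 bp
  [8,11): 3 bp
  [11,21): 10 bp
  [21,29): 8 bp
  [29,38): 9 bp
  [38,51): 13 bp
  [51,60): 9 bp
  [60,83): 23 bp
  [83,94): 11 bp
  [94,101): 7 bp
  [101,112): 11 bp
  [112,116): 4 bp

[3,4,7,8,8,9,9,10,11,11,13,23]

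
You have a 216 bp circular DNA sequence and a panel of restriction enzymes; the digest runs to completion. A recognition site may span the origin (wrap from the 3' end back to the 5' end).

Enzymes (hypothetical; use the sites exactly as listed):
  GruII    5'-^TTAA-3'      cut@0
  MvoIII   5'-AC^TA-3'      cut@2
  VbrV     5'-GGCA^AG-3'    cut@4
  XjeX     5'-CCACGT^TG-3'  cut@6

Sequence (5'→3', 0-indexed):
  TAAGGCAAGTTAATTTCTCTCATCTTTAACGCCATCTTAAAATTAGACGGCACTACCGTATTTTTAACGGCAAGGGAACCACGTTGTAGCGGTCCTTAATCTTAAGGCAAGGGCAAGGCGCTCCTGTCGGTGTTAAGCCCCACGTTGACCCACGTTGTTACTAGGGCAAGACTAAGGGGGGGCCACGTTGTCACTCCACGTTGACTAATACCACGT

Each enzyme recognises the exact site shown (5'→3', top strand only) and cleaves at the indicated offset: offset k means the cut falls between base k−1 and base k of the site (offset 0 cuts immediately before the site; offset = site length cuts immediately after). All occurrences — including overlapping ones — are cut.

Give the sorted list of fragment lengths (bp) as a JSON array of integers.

[2,4,4,6,6,6,7,8,8,9,10,10,10,11,11,12,13,13,16,16,17,17]

Per-enzyme occurrences:
  GruII (TTAA, off=0): starts [9, 25, 36, 63, 95, 101, 132, 215] → cuts [9, 25, 36, 63, 95, 101, 132, 215]
  MvoIII (ACTA, off=2): starts [51, 159, 170, 203] → cuts [53, 161, 172, 205]
  VbrV (GGCAAG, off=4): starts [3, 68, 105, 111, 164] → cuts [7, 72, 109, 115, 168]
  XjeX (CCACGTTG, off=6): starts [78, 139, 149, 182, 195] → cuts [84, 145, 155, 188, 201]

Pooled cuts: [7, 9, 25, 36, 53, 63, 72, 84, 95, 101, 109, 115, 132, 145, 155, 161, 168, 172, 188, 201, 205, 215]

Fragment lengths:
  7→9: 2 bp
  9→25: 16 bp
  25→36: 11 bp
  36→53: 17 bp
  53→63: 10 bp
  63→72: 9 bp
  72→84: 12 bp
  84→95: 11 bp
  95→101: 6 bp
  101→109: 8 bp
  109→115: 6 bp
  115→132: 17 bp
  132→145: 13 bp
  145→155: 10 bp
  155→161: 6 bp
  161→168: 7 bp
  168→172: 4 bp
  172→188: 16 bp
  188→201: 13 bp
  201→205: 4 bp
  205→215: 10 bp
  215→7 (wrap): 216-215+7 = 8 bp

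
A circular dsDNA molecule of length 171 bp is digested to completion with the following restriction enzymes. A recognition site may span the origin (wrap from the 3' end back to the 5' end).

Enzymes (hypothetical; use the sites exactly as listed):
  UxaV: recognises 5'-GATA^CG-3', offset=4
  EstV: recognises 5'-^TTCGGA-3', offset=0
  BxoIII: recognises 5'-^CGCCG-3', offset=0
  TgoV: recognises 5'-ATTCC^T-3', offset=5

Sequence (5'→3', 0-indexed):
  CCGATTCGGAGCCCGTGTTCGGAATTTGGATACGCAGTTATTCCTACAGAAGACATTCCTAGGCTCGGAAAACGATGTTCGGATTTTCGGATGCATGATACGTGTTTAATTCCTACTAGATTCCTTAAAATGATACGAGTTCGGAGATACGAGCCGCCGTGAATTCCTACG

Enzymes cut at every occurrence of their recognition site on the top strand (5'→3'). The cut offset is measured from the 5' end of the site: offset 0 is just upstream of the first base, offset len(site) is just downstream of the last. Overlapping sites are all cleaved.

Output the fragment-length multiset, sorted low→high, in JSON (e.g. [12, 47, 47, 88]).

Scan for sites:
  UxaV GATACG/4: at [28, 96, 131, 145] ⇒ [32, 100, 135, 149]
  EstV TTCGGA/0: at [4, 17, 77, 85, 139] ⇒ [4, 17, 77, 85, 139]
  BxoIII CGCCG/0: at [154, 169] ⇒ [154, 169]
  TgoV ATTCCT/5: at [39, 54, 108, 119, 162] ⇒ [44, 59, 113, 124, 167]

All cut coordinates (distinct, sorted): [4, 17, 32, 44, 59, 77, 85, 100, 113, 124, 135, 139, 149, 154, 167, 169]

Fragments:
  4→17: 13 bp
  17→32: 15 bp
  32→44: 12 bp
  44→59: 15 bp
  59→77: 18 bp
  77→85: 8 bp
  85→100: 15 bp
  100→113: 13 bp
  113→124: 11 bp
  124→135: 11 bp
  135→139: 4 bp
  139→149: 10 bp
  149→154: 5 bp
  154→167: 13 bp
  167→169: 2 bp
  169→4 (wrap): 171-169+4 = 6 bp

[2,4,5,6,8,10,11,11,12,13,13,13,15,15,15,18]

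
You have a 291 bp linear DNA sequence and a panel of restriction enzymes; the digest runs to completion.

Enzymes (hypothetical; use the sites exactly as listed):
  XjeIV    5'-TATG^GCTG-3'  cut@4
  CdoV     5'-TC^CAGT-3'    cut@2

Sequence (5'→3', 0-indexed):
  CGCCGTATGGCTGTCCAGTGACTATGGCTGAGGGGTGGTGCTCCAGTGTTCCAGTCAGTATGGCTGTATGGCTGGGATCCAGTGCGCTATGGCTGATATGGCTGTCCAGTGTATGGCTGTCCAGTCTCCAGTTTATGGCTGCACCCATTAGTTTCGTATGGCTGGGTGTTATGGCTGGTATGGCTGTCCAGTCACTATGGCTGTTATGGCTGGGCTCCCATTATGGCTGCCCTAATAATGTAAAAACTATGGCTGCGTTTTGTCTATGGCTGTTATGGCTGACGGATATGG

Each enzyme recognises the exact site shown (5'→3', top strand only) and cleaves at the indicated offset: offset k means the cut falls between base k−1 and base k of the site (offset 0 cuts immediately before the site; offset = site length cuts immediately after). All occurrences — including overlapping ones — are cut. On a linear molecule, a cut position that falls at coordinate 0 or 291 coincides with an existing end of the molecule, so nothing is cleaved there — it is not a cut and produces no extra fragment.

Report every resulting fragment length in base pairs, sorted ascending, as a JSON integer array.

Per-enzyme occurrences:
  XjeIV (TATGGCTG, off=4): starts [5, 22, 58, 66, 87, 96, 111, 133, 156, 169, 178, 195, 204, 221, 247, 264, 273] → cuts [9, 26, 62, 70, 91, 100, 115, 137, 160, 173, 182, 199, 208, 225, 251, 268, 277]
  CdoV (TCCAGT, off=2): starts [13, 41, 49, 77, 104, 119, 126, 186] → cuts [15, 43, 51, 79, 106, 121, 128, 188]

All cut coordinates (distinct, sorted): [9, 15, 26, 43, 51, 62, 70, 79, 91, 100, 106, 115, 121, 128, 137, 160, 173, 182, 188, 199, 208, 225, 251, 268, 277]

Fragment lengths:
  [0,9): 9 bp
  [9,15): 6 bp
  [15,26): 11 bp
  [26,43): 17 bp
  [43,51): 8 bp
  [51,62): 11 bp
  [62,70): 8 bp
  [70,79): 9 bp
  [79,91): 12 bp
  [91,100): 9 bp
  [100,106): 6 bp
  [106,115): 9 bp
  [115,121): 6 bp
  [121,128): 7 bp
  [128,137): 9 bp
  [137,160): 23 bp
  [160,173): 13 bp
  [173,182): 9 bp
  [182,188): 6 bp
  [188,199): 11 bp
  [199,208): 9 bp
  [208,225): 17 bp
  [225,251): 26 bp
  [251,268): 17 bp
  [268,277): 9 bp
  [277,291): 14 bp

[6,6,6,6,7,8,8,9,9,9,9,9,9,9,9,11,11,11,12,13,14,17,17,17,23,26]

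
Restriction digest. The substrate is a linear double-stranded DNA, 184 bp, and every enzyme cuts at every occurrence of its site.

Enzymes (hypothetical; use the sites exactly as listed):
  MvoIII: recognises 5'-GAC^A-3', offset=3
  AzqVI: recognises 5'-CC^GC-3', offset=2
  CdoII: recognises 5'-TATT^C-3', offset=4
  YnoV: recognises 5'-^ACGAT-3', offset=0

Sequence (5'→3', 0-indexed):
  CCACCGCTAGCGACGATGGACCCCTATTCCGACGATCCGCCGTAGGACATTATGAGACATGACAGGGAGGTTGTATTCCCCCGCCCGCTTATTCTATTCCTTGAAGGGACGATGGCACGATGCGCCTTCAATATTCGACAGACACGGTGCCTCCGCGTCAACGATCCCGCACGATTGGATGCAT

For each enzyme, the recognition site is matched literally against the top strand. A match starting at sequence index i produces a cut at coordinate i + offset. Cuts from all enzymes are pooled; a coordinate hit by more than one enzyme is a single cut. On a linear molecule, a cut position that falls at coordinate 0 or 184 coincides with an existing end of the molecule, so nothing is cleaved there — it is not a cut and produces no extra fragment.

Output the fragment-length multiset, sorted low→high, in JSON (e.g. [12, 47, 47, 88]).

[2,3,4,4,4,5,5,5,5,6,7,7,7,8,8,10,10,10,11,14,14,16,19]

Per-enzyme occurrences:
  MvoIII (GACA, off=3): starts [45, 55, 60, 136, 140] → cuts [48, 58, 63, 139, 143]
  AzqVI (CCGC, off=2): starts [3, 36, 80, 84, 152, 166] → cuts [5, 38, 82, 86, 154, 168]
  CdoII (TATTC, off=4): starts [24, 73, 89, 94, 131] → cuts [28, 77, 93, 98, 135]
  YnoV (ACGAT, off=0): starts [12, 31, 108, 116, 160, 170] → cuts [12, 31, 108, 116, 160, 170]

Pooled cuts: [5, 12, 28, 31, 38, 48, 58, 63, 77, 82, 86, 93, 98, 108, 116, 135, 139, 143, 154, 160, 168, 170]

Fragment lengths:
  [0,5): 5 bp
  [5,12): 7 bp
  [12,28): 16 bp
  [28,31): 3 bp
  [31,38): 7 bp
  [38,48): 10 bp
  [48,58): 10 bp
  [58,63): 5 bp
  [63,77): 14 bp
  [77,82): 5 bp
  [82,86): 4 bp
  [86,93): 7 bp
  [93,98): 5 bp
  [98,108): 10 bp
  [108,116): 8 bp
  [116,135): 19 bp
  [135,139): 4 bp
  [139,143): 4 bp
  [143,154): 11 bp
  [154,160): 6 bp
  [160,168): 8 bp
  [168,170): 2 bp
  [170,184): 14 bp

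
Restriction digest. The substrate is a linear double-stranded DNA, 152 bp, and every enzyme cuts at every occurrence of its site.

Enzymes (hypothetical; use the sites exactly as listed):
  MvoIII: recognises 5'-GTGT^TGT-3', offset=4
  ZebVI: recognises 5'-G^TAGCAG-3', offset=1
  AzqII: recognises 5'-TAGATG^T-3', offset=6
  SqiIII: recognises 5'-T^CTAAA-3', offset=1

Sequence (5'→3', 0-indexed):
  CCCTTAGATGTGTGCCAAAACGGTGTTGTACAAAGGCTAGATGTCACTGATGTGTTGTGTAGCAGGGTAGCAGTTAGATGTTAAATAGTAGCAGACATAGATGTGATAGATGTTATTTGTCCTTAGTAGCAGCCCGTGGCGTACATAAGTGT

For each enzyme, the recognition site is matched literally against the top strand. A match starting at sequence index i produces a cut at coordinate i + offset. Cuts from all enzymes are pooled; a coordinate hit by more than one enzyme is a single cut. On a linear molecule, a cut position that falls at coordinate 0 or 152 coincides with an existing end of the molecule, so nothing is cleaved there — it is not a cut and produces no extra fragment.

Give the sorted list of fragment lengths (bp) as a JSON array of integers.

Scan for sites:
  MvoIII (GTGTTGT, off=4): starts [22, 51] → cuts [26, 55]
  ZebVI (GTAGCAG, off=1): starts [58, 66, 87, 125] → cuts [59, 67, 88, 126]
  AzqII (TAGATGT, off=6): starts [4, 37, 74, 97, 106] → cuts [10, 43, 80, 103, 112]
  SqiIII (TCTAAA, off=1): no sites

All cut coordinates (distinct, sorted): [10, 26, 43, 55, 59, 67, 80, 88, 103, 112, 126]

Fragments:
  [0,10): 10 bp
  [10,26): 16 bp
  [26,43): 17 bp
  [43,55): 12 bp
  [55,59): 4 bp
  [59,67): 8 bp
  [67,80): 13 bp
  [80,88): 8 bp
  [88,103): 15 bp
  [103,112): 9 bp
  [112,126): 14 bp
  [126,152): 26 bp

[4,8,8,9,10,12,13,14,15,16,17,26]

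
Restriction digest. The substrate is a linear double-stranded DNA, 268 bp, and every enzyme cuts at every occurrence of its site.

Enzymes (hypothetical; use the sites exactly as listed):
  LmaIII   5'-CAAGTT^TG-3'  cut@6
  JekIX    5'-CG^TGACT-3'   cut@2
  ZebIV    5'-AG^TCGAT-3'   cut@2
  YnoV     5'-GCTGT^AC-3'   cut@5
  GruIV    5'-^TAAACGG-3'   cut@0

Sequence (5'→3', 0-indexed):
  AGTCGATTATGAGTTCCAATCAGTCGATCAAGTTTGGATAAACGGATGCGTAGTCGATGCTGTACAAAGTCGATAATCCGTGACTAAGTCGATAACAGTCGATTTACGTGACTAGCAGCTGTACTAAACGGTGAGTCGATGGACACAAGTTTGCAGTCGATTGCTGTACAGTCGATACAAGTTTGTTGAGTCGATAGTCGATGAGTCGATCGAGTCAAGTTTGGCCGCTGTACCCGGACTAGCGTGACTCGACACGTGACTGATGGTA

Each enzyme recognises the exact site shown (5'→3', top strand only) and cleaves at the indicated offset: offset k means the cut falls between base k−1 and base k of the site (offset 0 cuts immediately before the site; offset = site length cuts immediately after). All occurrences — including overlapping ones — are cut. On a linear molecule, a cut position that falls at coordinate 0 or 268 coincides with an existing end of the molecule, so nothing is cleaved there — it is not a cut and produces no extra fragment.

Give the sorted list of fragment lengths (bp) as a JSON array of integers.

Scan for sites:
  LmaIII (CAAGTTTG, off=6): starts [28, 145, 177, 215] → cuts [34, 151, 183, 221]
  JekIX (CGTGACT, off=2): starts [78, 106, 242, 254] → cuts [80, 108, 244, 256]
  ZebIV (AGTCGAT, off=2): starts [0, 21, 51, 67, 86, 96, 133, 154, 169, 188, 195, 203] → cuts [2, 23, 53, 69, 88, 98, 135, 156, 171, 190, 197, 205]
  YnoV (GCTGTAC, off=5): starts [58, 117, 162, 226] → cuts [63, 122, 167, 231]
  GruIV (TAAACGG, off=0): starts [38, 124] → cuts [38, 124]

All cut coordinates (distinct, sorted): [2, 23, 34, 38, 53, 63, 69, 80, 88, 98, 108, 122, 124, 135, 151, 156, 167, 171, 183, 190, 197, 205, 221, 231, 244, 256]

Fragments:
  [0,2): 2 bp
  [2,23): 21 bp
  [23,34): 11 bp
  [34,38): 4 bp
  [38,53): 15 bp
  [53,63): 10 bp
  [63,69): 6 bp
  [69,80): 11 bp
  [80,88): 8 bp
  [88,98): 10 bp
  [98,108): 10 bp
  [108,122): 14 bp
  [122,124): 2 bp
  [124,135): 11 bp
  [135,151): 16 bp
  [151,156): 5 bp
  [156,167): 11 bp
  [167,171): 4 bp
  [171,183): 12 bp
  [183,190): 7 bp
  [190,197): 7 bp
  [197,205): 8 bp
  [205,221): 16 bp
  [221,231): 10 bp
  [231,244): 13 bp
  [244,256): 12 bp
  [256,268): 12 bp

[2,2,4,4,5,6,7,7,8,8,10,10,10,10,11,11,11,11,12,12,12,13,14,15,16,16,21]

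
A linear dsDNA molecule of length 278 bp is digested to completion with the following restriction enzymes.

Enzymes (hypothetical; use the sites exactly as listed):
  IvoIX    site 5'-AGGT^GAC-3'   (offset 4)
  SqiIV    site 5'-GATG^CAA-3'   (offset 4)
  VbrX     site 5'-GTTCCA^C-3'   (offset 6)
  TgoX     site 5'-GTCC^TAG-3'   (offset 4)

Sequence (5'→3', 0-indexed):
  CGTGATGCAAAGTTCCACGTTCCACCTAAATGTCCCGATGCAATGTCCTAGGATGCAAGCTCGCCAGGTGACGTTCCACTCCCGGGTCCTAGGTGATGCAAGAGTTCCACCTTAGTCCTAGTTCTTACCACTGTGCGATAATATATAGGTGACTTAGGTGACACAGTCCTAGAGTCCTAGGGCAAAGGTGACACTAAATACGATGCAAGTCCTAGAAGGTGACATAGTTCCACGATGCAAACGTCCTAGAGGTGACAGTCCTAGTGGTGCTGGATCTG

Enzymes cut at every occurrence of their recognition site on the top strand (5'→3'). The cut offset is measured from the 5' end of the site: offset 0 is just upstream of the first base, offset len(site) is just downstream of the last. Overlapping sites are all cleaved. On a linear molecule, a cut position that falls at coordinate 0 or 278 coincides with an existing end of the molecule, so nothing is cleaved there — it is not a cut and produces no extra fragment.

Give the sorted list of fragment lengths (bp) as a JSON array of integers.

Per-enzyme occurrences:
  IvoIX (AGGTGAC, off=4): starts [65, 146, 155, 185, 216, 249] → cuts [69, 150, 159, 189, 220, 253]
  SqiIV (GATGCAA, off=4): starts [3, 36, 51, 94, 201, 233] → cuts [7, 40, 55, 98, 205, 237]
  VbrX (GTTCCAC, off=6): starts [11, 18, 72, 103, 226] → cuts [17, 24, 78, 109, 232]
  TgoX (GTCCTAG, off=4): starts [44, 85, 114, 165, 173, 208, 242, 257] → cuts [48, 89, 118, 169, 177, 212, 246, 261]

All cut coordinates (distinct, sorted): [7, 17, 24, 40, 48, 55, 69, 78, 89, 98, 109, 118, 150, 159, 169, 177, 189, 205, 212, 220, 232, 237, 246, 253, 261]

Fragments:
  [0,7): 7 bp
  [7,17): 10 bp
  [17,24): 7 bp
  [24,40): 16 bp
  [40,48): 8 bp
  [48,55): 7 bp
  [55,69): 14 bp
  [69,78): 9 bp
  [78,89): 11 bp
  [89,98): 9 bp
  [98,109): 11 bp
  [109,118): 9 bp
  [118,150): 32 bp
  [150,159): 9 bp
  [159,169): 10 bp
  [169,177): 8 bp
  [177,189): 12 bp
  [189,205): 16 bp
  [205,212): 7 bp
  [212,220): 8 bp
  [220,232): 12 bp
  [232,237): 5 bp
  [237,246): 9 bp
  [246,253): 7 bp
  [253,261): 8 bp
  [261,278): 17 bp

[5,7,7,7,7,7,8,8,8,8,9,9,9,9,9,10,10,11,11,12,12,14,16,16,17,32]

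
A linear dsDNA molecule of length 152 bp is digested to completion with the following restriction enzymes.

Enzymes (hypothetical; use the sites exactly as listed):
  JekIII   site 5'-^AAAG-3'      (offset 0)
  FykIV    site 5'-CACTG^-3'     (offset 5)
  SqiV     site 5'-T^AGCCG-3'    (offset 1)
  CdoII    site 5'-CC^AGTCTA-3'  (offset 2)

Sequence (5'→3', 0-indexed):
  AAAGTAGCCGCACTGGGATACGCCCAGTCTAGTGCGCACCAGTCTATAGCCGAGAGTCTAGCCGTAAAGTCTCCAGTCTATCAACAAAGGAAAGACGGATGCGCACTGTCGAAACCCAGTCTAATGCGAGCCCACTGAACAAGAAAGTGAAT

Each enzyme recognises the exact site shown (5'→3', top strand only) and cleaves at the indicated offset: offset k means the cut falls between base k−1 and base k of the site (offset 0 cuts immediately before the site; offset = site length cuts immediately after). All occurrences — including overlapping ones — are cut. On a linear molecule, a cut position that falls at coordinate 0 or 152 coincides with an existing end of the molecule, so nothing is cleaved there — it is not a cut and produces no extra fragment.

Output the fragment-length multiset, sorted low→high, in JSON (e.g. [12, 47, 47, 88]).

Scan for sites:
  JekIII AAAG/0: at [0, 65, 85, 90, 143] ⇒ [65, 85, 90, 143] (position 0 is a terminus of the linear molecule — no cut)
  FykIV CACTG/5: at [10, 103, 132] ⇒ [15, 108, 137]
  SqiV TAGCCG/1: at [4, 46, 58] ⇒ [5, 47, 59]
  CdoII CCAGTCTA/2: at [23, 38, 72, 115] ⇒ [25, 40, 74, 117]

Pooled cuts: [5, 15, 25, 40, 47, 59, 65, 74, 85, 90, 108, 117, 137, 143]

Fragments:
  [0,5): 5 bp
  [5,15): 10 bp
  [15,25): 10 bp
  [25,40): 15 bp
  [40,47): 7 bp
  [47,59): 12 bp
  [59,65): 6 bp
  [65,74): 9 bp
  [74,85): 11 bp
  [85,90): 5 bp
  [90,108): 18 bp
  [108,117): 9 bp
  [117,137): 20 bp
  [137,143): 6 bp
  [143,152): 9 bp

[5,5,6,6,7,9,9,9,10,10,11,12,15,18,20]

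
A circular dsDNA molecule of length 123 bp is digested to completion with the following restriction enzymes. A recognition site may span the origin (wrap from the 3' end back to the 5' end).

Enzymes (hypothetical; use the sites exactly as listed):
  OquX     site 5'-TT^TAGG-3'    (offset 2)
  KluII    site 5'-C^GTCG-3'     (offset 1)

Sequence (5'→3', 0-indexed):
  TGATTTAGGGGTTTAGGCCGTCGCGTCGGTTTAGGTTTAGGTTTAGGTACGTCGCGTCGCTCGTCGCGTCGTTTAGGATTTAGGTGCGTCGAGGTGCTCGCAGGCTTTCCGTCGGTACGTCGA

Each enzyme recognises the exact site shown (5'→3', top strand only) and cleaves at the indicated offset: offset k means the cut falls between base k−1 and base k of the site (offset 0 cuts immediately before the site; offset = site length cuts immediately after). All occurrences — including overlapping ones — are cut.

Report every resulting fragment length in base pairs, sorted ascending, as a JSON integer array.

[5,5,5,6,6,6,6,7,7,7,7,7,8,8,10,23]

Per-enzyme occurrences:
  OquX TTTAGG/2: at [3, 11, 29, 35, 41, 71, 78] ⇒ [5, 13, 31, 37, 43, 73, 80]
  KluII CGTCG/1: at [18, 23, 49, 54, 61, 66, 86, 109, 117] ⇒ [19, 24, 50, 55, 62, 67, 87, 110, 118]

All cut coordinates (distinct, sorted): [5, 13, 19, 24, 31, 37, 43, 50, 55, 62, 67, 73, 80, 87, 110, 118]

Fragments:
  5→13: 8 bp
  13→19: 6 bp
  19→24: 5 bp
  24→31: 7 bp
  31→37: 6 bp
  37→43: 6 bp
  43→50: 7 bp
  50→55: 5 bp
  55→62: 7 bp
  62→67: 5 bp
  67→73: 6 bp
  73→80: 7 bp
  80→87: 7 bp
  87→110: 23 bp
  110→118: 8 bp
  118→5 (wrap): 123-118+5 = 10 bp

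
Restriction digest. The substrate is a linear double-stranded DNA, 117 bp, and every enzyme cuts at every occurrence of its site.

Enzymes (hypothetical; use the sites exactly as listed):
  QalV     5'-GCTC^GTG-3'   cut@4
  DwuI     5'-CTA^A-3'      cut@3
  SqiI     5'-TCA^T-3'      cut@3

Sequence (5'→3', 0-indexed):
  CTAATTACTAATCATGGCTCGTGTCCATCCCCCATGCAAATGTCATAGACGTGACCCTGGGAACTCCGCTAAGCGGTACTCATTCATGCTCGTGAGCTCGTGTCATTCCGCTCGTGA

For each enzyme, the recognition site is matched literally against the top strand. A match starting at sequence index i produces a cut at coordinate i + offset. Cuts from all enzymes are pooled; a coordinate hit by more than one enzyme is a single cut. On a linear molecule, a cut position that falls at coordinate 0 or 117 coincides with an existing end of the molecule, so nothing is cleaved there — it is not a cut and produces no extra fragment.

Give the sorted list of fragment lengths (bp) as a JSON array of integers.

Per-enzyme occurrences:
  QalV (GCTCGTG, off=4): starts [16, 87, 95, 109] → cuts [20, 91, 99, 113]
  DwuI (CTAA, off=3): starts [0, 7, 68] → cuts [3, 10, 71]
  SqiI (TCAT, off=3): starts [11, 42, 79, 83, 102] → cuts [14, 45, 82, 86, 105]

Pooled cuts: [3, 10, 14, 20, 45, 71, 82, 86, 91, 99, 105, 113]

Fragments:
  [0,3): 3 bp
  [3,10): 7 bp
  [10,14): 4 bp
  [14,20): 6 bp
  [20,45): 25 bp
  [45,71): 26 bp
  [71,82): 11 bp
  [82,86): 4 bp
  [86,91): 5 bp
  [91,99): 8 bp
  [99,105): 6 bp
  [105,113): 8 bp
  [113,117): 4 bp

[3,4,4,4,5,6,6,7,8,8,11,25,26]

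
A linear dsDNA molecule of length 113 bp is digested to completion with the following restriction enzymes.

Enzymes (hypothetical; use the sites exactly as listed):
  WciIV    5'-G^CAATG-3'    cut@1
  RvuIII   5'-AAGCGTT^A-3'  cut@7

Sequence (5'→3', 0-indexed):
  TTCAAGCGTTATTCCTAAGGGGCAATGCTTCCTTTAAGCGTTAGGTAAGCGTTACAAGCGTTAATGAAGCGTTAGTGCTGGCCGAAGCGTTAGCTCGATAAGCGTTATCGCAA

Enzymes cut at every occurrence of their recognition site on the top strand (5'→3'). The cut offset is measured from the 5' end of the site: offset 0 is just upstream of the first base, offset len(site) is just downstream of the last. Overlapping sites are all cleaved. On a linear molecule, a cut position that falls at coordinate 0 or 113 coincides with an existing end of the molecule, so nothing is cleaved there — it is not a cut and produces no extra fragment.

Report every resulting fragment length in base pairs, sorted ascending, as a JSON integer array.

Site scan:
  WciIV (GCAATG, off=1): starts [21] → cuts [22]
  RvuIII (AAGCGTTA, off=7): starts [3, 35, 46, 55, 66, 84, 99] → cuts [10, 42, 53, 62, 73, 91, 106]

Pooled cuts: [10, 22, 42, 53, 62, 73, 91, 106]

Fragments:
  [0,10): 10 bp
  [10,22): 12 bp
  [22,42): 20 bp
  [42,53): 11 bp
  [53,62): 9 bp
  [62,73): 11 bp
  [73,91): 18 bp
  [91,106): 15 bp
  [106,113): 7 bp

[7,9,10,11,11,12,15,18,20]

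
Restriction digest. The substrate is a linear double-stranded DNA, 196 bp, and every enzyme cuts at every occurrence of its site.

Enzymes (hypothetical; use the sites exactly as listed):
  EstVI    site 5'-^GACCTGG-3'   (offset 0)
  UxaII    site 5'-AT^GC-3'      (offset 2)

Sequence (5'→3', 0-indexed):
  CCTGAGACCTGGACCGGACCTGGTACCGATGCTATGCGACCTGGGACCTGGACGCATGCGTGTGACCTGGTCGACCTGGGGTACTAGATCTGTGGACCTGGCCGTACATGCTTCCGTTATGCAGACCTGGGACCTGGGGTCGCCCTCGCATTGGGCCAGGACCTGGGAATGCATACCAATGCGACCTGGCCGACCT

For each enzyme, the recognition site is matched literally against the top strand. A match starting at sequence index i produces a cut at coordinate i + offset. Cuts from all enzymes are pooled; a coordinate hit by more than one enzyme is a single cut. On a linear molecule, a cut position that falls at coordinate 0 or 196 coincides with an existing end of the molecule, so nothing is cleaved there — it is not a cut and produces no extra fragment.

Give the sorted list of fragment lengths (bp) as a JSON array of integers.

[2,2,3,5,5,6,7,7,9,10,11,11,11,13,14,14,15,22,29]

Site scan:
  EstVI (GACCTGG, off=0): starts [5, 16, 37, 44, 63, 72, 94, 123, 130, 159, 182] → cuts [5, 16, 37, 44, 63, 72, 94, 123, 130, 159, 182]
  UxaII (ATGC, off=2): starts [28, 33, 55, 107, 118, 168, 178] → cuts [30, 35, 57, 109, 120, 170, 180]

Pooled cuts: [5, 16, 30, 35, 37, 44, 57, 63, 72, 94, 109, 120, 123, 130, 159, 170, 180, 182]

Fragment lengths:
  [0,5): 5 bp
  [5,16): 11 bp
  [16,30): 14 bp
  [30,35): 5 bp
  [35,37): 2 bp
  [37,44): 7 bp
  [44,57): 13 bp
  [57,63): 6 bp
  [63,72): 9 bp
  [72,94): 22 bp
  [94,109): 15 bp
  [109,120): 11 bp
  [120,123): 3 bp
  [123,130): 7 bp
  [130,159): 29 bp
  [159,170): 11 bp
  [170,180): 10 bp
  [180,182): 2 bp
  [182,196): 14 bp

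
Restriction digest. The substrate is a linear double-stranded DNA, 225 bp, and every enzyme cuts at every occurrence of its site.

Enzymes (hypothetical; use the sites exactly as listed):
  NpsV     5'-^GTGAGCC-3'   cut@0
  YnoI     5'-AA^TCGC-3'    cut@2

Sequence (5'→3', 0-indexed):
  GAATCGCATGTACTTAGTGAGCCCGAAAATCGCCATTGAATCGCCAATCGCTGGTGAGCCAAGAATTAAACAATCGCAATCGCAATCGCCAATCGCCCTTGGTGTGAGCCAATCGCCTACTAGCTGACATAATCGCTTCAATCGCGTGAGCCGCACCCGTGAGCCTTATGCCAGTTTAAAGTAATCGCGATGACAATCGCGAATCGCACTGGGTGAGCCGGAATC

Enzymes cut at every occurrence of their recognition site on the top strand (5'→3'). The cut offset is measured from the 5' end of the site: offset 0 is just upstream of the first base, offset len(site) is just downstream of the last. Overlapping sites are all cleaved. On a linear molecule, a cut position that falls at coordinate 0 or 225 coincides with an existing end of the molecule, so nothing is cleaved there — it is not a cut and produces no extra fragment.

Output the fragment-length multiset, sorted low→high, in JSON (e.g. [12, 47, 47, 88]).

Per-enzyme occurrences:
  NpsV (GTGAGCC, off=0): starts [16, 53, 103, 145, 158, 212] → cuts [16, 53, 103, 145, 158, 212]
  YnoI (AATCGC, off=2): starts [1, 27, 38, 45, 71, 77, 83, 90, 110, 130, 139, 182, 194, 201] → cuts [3, 29, 40, 47, 73, 79, 85, 92, 112, 132, 141, 184, 196, 203]

Pooled cuts: [3, 16, 29, 40, 47, 53, 73, 79, 85, 92, 103, 112, 132, 141, 145, 158, 184, 196, 203, 212]

Fragments:
  [0,3): 3 bp
  [3,16): 13 bp
  [16,29): 13 bp
  [29,40): 11 bp
  [40,47): 7 bp
  [47,53): 6 bp
  [53,73): 20 bp
  [73,79): 6 bp
  [79,85): 6 bp
  [85,92): 7 bp
  [92,103): 11 bp
  [103,112): 9 bp
  [112,132): 20 bp
  [132,141): 9 bp
  [141,145): 4 bp
  [145,158): 13 bp
  [158,184): 26 bp
  [184,196): 12 bp
  [196,203): 7 bp
  [203,212): 9 bp
  [212,225): 13 bp

[3,4,6,6,6,7,7,7,9,9,9,11,11,12,13,13,13,13,20,20,26]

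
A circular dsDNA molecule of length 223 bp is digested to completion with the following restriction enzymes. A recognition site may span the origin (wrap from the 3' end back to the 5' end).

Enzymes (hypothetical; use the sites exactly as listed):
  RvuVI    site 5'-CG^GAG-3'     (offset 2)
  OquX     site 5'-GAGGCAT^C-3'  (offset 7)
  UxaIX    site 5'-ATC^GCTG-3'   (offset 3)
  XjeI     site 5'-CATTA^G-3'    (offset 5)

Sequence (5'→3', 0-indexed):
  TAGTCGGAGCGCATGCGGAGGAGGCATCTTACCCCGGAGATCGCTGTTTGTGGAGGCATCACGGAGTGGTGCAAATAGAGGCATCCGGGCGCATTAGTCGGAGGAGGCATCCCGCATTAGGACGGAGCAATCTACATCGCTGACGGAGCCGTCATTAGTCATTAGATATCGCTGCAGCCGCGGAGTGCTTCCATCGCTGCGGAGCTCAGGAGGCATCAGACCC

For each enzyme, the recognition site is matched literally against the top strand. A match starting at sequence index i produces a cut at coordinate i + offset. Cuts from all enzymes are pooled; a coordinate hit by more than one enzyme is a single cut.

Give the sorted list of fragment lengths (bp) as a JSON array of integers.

[4,4,5,6,6,6,7,7,9,9,10,10,11,12,12,12,13,13,14,15,17,21]

Scan for sites:
  RvuVI (CGGAG, off=2): starts [4, 15, 34, 61, 98, 122, 143, 180, 199] → cuts [6, 17, 36, 63, 100, 124, 145, 182, 201]
  OquX (GAGGCATC, off=7): starts [20, 52, 77, 103, 209] → cuts [27, 59, 84, 110, 216]
  UxaIX (ATCGCTG, off=3): starts [39, 135, 167, 192] → cuts [42, 138, 170, 195]
  XjeI (CATTAG, off=5): starts [91, 114, 152, 159] → cuts [96, 119, 157, 164]

All cut coordinates (distinct, sorted): [6, 17, 27, 36, 42, 59, 63, 84, 96, 100, 110, 119, 124, 138, 145, 157, 164, 170, 182, 195, 201, 216]

Fragments:
  6→17: 11 bp
  17→27: 10 bp
  27→36: 9 bp
  36→42: 6 bp
  42→59: 17 bp
  59→63: 4 bp
  63→84: 21 bp
  84→96: 12 bp
  96→100: 4 bp
  100→110: 10 bp
  110→119: 9 bp
  119→124: 5 bp
  124→138: 14 bp
  138→145: 7 bp
  145→157: 12 bp
  157→164: 7 bp
  164→170: 6 bp
  170→182: 12 bp
  182→195: 13 bp
  195→201: 6 bp
  201→216: 15 bp
  216→6 (wrap): 223-216+6 = 13 bp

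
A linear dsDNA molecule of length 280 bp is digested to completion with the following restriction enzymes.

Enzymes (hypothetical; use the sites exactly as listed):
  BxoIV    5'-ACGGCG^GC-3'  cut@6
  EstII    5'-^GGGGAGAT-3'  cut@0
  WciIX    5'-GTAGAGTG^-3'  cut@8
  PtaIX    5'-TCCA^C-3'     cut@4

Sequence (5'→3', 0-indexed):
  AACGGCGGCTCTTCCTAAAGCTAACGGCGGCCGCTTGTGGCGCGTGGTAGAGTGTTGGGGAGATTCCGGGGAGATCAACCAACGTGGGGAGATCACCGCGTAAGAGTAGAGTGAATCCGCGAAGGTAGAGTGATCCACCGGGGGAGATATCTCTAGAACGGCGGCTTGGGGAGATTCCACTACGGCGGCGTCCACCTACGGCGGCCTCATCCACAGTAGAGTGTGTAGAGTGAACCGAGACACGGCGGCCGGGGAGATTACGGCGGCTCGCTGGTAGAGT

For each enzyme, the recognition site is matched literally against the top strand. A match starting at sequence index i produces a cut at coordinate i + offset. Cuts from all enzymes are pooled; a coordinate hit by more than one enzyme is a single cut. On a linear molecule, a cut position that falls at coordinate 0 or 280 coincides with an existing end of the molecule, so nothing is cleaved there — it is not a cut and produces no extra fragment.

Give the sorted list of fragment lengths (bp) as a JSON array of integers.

[2,3,3,4,5,7,7,8,9,9,10,10,11,12,15,15,15,18,19,22,23,25,28]

Scan for sites:
  BxoIV ACGGCGGC/6: at [1, 23, 157, 181, 197, 241, 259] ⇒ [7, 29, 163, 187, 203, 247, 265]
  EstII GGGGAGAT/0: at [56, 67, 85, 140, 167, 250] ⇒ [56, 67, 85, 140, 167, 250]
  WciIX GTAGAGTG/8: at [46, 105, 124, 215, 224] ⇒ [54, 113, 132, 223, 232]
  PtaIX TCCAC/4: at [133, 175, 190, 209] ⇒ [137, 179, 194, 213]

All cut coordinates (distinct, sorted): [7, 29, 54, 56, 67, 85, 113, 132, 137, 140, 163, 167, 179, 187, 194, 203, 213, 223, 232, 247, 250, 265]

Fragment lengths:
  [0,7): 7 bp
  [7,29): 22 bp
  [29,54): 25 bp
  [54,56): 2 bp
  [56,67): 11 bp
  [67,85): 18 bp
  [85,113): 28 bp
  [113,132): 19 bp
  [132,137): 5 bp
  [137,140): 3 bp
  [140,163): 23 bp
  [163,167): 4 bp
  [167,179): 12 bp
  [179,187): 8 bp
  [187,194): 7 bp
  [194,203): 9 bp
  [203,213): 10 bp
  [213,223): 10 bp
  [223,232): 9 bp
  [232,247): 15 bp
  [247,250): 3 bp
  [250,265): 15 bp
  [265,280): 15 bp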